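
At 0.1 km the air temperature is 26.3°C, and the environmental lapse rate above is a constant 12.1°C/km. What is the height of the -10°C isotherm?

Height above start = (26.3 − (-10)) / 12.1 = 3 km
Altitude = 100 m + 3000 m = 3100 m

3.1 km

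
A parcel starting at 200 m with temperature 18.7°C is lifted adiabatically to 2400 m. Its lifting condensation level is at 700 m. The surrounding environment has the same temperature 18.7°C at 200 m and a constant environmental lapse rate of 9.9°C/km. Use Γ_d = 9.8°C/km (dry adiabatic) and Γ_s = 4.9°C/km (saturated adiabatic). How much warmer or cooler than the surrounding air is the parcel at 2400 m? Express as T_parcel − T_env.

+8.55°C (parcel warmer than environment)

Parcel:
  200 → 700 m (dry, 9.8°C/km): ΔT = -9.8 × 0.5 = -4.9°C → T = 13.8°C
  700 → 2400 m (saturated, 4.9°C/km): ΔT = -4.9 × 1.7 = -8.33°C → T = 5.47°C
Environment:
  200 → 2400 m (environment, 9.9°C/km): ΔT = -9.9 × 2.2 = -21.78°C → T = -3.08°C
T_parcel − T_env = 5.47 − (-3.08) = +8.55°C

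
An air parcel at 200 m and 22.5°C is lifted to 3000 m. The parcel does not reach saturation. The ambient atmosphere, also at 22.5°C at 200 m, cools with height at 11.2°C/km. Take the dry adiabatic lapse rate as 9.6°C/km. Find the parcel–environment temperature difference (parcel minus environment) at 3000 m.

+4.48°C (parcel warmer than environment)

Parcel:
  200–3000 m, dry: Δz = 2.8 km ⇒ ΔT = -26.88°C; T = -4.38°C
Environment:
  200–3000 m, environment: Δz = 2.8 km ⇒ ΔT = -31.36°C; T = -8.86°C
T_parcel − T_env = -4.38 − (-8.86) = +4.48°C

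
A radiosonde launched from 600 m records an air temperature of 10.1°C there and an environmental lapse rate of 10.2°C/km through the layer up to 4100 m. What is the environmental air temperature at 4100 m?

-25.6°C

600–4100 m, environmental: Δz = 3.5 km ⇒ ΔT = -35.7°C; T = -25.6°C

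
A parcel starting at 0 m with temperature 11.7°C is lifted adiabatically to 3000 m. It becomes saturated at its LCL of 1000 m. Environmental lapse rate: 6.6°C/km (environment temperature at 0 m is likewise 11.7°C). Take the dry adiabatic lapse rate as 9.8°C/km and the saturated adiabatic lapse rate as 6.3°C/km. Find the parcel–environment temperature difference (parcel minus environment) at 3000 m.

-2.6°C (parcel cooler than environment)

Parcel:
  From 0 m to 1000 m (dry): cools by 9.8 × 1 = 9.8°C, giving 1.9°C.
  From 1000 m to 3000 m (saturated): cools by 6.3 × 2 = 12.6°C, giving -10.7°C.
Environment:
  From 0 m to 3000 m (environment): cools by 6.6 × 3 = 19.8°C, giving -8.1°C.
T_parcel − T_env = -10.7 − (-8.1) = -2.6°C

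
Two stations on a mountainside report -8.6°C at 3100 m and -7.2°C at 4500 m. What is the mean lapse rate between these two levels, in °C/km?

Γ = −ΔT/Δz = (-8.6 − (-7.2)) / (4500 − 3100) m
  = -1.4°C / 1.4 km = -1°C/km

-1°C/km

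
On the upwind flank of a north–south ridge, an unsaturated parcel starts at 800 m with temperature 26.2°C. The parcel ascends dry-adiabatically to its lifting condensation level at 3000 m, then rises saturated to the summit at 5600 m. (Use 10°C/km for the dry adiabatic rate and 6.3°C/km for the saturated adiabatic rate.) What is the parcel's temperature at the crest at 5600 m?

-12.18°C

From 800 m to 3000 m (dry): cools by 10 × 2.2 = 22°C, giving 4.2°C.
From 3000 m to 5600 m (saturated): cools by 6.3 × 2.6 = 16.38°C, giving -12.18°C.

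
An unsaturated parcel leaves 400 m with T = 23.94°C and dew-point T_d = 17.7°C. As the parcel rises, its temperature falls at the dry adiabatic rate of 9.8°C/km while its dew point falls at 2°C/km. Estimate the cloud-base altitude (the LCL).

1200 m

T and T_d converge at 9.8 − 2 = 7.8°C per km
Height above start = (23.94 − 17.7) / 7.8 = 0.8 km
LCL altitude = 400 m + 800 m = 1200 m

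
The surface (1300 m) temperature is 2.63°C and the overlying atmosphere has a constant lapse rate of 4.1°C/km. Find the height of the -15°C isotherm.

Height above start = (2.63 − (-15)) / 4.1 = 4.3 km
Altitude = 1300 m + 4300 m = 5600 m

5600 m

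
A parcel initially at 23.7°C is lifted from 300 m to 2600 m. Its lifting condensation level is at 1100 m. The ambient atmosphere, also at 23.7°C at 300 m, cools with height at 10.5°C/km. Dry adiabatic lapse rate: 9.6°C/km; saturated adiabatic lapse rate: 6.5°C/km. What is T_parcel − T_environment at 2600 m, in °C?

+6.72°C (parcel warmer than environment)

Parcel:
  From 300 m to 1100 m (dry): cools by 9.6 × 0.8 = 7.68°C, giving 16.02°C.
  From 1100 m to 2600 m (saturated): cools by 6.5 × 1.5 = 9.75°C, giving 6.27°C.
Environment:
  From 300 m to 2600 m (environment): cools by 10.5 × 2.3 = 24.15°C, giving -0.45°C.
T_parcel − T_env = 6.27 − (-0.45) = +6.72°C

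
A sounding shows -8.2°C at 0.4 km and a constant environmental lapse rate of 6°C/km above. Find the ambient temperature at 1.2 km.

400 → 1200 m (environmental, 6°C/km): ΔT = -6 × 0.8 = -4.8°C → T = -13°C

-13°C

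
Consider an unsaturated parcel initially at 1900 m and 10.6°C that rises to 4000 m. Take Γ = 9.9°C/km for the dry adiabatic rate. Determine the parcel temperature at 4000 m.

-10.19°C

Dry adiabatic to 4000 m: -9.9 × 2.1 km = -20.79°C, so T = -10.19°C.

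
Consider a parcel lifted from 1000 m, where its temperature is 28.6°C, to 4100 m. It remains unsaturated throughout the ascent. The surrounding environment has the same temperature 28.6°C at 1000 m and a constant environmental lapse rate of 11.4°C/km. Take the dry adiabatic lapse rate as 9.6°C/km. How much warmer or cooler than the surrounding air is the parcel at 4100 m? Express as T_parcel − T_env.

Parcel:
  Dry to 4100 m: -9.6 × 3.1 km = -29.76°C, so T = -1.16°C.
Environment:
  Environment to 4100 m: -11.4 × 3.1 km = -35.34°C, so T = -6.74°C.
T_parcel − T_env = -1.16 − (-6.74) = +5.58°C

+5.58°C (parcel warmer than environment)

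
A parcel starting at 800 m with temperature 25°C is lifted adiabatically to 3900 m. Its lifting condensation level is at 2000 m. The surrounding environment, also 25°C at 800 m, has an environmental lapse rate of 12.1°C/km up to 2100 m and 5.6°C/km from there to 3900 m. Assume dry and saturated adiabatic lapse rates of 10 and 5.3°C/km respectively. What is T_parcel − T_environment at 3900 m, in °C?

+3.74°C (parcel warmer than environment)

Parcel:
  Dry to 2000 m: -10 × 1.2 km = -12°C, so T = 13°C.
  Saturated to 3900 m: -5.3 × 1.9 km = -10.07°C, so T = 2.93°C.
Environment:
  Environment, lower layer to 2100 m: -12.1 × 1.3 km = -15.73°C, so T = 9.27°C.
  Environment, upper layer to 3900 m: -5.6 × 1.8 km = -10.08°C, so T = -0.81°C.
T_parcel − T_env = 2.93 − (-0.81) = +3.74°C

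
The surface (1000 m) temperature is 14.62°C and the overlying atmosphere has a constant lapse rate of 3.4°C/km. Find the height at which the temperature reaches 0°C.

5300 m

Height above start = (14.62 − 0) / 3.4 = 4.3 km
Altitude = 1000 m + 4300 m = 5300 m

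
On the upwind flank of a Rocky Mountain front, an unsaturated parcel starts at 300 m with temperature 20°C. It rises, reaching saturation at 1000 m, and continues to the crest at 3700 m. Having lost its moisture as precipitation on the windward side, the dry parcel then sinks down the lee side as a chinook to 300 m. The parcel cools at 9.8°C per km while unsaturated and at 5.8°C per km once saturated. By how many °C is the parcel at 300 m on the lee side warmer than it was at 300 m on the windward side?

+10.8°C

300 → 1000 m (dry, 9.8°C/km): ΔT = -9.8 × 0.7 = -6.86°C → T = 13.14°C
1000 → 3700 m (saturated, 5.8°C/km): ΔT = -5.8 × 2.7 = -15.66°C → T = -2.52°C
3700 → 300 m (dry descent, 9.8°C/km): ΔT = +9.8 × 3.4 = +33.32°C → T = 30.8°C
Net change vs windward start: 30.8 − 20 = +10.8°C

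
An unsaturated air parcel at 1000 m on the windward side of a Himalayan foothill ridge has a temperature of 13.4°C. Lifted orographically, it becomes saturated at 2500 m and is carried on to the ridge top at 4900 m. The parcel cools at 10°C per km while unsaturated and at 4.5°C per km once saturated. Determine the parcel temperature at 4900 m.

From 1000 m to 2500 m (dry): cools by 10 × 1.5 = 15°C, giving -1.6°C.
From 2500 m to 4900 m (saturated): cools by 4.5 × 2.4 = 10.8°C, giving -12.4°C.

-12.4°C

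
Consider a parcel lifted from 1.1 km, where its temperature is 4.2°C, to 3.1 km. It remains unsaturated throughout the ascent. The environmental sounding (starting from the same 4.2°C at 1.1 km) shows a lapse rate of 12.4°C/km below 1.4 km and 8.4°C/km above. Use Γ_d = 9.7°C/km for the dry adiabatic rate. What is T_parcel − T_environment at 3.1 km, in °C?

-1.4°C (parcel cooler than environment)

Parcel:
  1100 → 3100 m (dry, 9.7°C/km): ΔT = -9.7 × 2 = -19.4°C → T = -15.2°C
Environment:
  1100 → 1400 m (environment, lower layer, 12.4°C/km): ΔT = -12.4 × 0.3 = -3.72°C → T = 0.48°C
  1400 → 3100 m (environment, upper layer, 8.4°C/km): ΔT = -8.4 × 1.7 = -14.28°C → T = -13.8°C
T_parcel − T_env = -15.2 − (-13.8) = -1.4°C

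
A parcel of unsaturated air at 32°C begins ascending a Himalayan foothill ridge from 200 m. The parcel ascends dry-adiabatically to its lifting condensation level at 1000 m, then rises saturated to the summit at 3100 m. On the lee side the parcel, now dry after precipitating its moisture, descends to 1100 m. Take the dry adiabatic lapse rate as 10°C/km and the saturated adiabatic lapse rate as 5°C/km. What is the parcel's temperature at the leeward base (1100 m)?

33.5°C

200–1000 m, dry: Δz = 0.8 km ⇒ ΔT = -8°C; T = 24°C
1000–3100 m, saturated: Δz = 2.1 km ⇒ ΔT = -10.5°C; T = 13.5°C
3100–1100 m, dry descent: Δz = 2 km ⇒ ΔT = +20°C; T = 33.5°C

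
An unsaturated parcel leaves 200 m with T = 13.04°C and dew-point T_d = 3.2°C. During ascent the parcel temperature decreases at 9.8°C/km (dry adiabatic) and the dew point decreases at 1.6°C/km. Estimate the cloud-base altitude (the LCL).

T and T_d converge at 9.8 − 1.6 = 8.2°C per km
Height above start = (13.04 − 3.2) / 8.2 = 1.2 km
LCL altitude = 200 m + 1200 m = 1400 m

1400 m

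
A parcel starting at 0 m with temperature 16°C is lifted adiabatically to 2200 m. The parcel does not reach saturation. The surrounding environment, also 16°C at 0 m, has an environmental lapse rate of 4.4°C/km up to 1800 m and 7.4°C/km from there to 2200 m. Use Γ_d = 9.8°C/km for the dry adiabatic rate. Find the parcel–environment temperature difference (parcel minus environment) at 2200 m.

Parcel:
  From 0 m to 2200 m (dry): cools by 9.8 × 2.2 = 21.56°C, giving -5.56°C.
Environment:
  From 0 m to 1800 m (environment, lower layer): cools by 4.4 × 1.8 = 7.92°C, giving 8.08°C.
  From 1800 m to 2200 m (environment, upper layer): cools by 7.4 × 0.4 = 2.96°C, giving 5.12°C.
T_parcel − T_env = -5.56 − 5.12 = -10.68°C

-10.68°C (parcel cooler than environment)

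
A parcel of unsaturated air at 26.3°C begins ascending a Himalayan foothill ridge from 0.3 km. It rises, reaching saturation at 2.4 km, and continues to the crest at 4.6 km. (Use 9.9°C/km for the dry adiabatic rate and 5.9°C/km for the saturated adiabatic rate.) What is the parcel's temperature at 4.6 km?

-7.47°C

Dry to 2400 m: -9.9 × 2.1 km = -20.79°C, so T = 5.51°C.
Saturated to 4600 m: -5.9 × 2.2 km = -12.98°C, so T = -7.47°C.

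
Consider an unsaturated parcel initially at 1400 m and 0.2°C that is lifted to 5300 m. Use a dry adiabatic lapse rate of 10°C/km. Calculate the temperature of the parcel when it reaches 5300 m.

Dry adiabatic to 5300 m: -10 × 3.9 km = -39°C, so T = -38.8°C.

-38.8°C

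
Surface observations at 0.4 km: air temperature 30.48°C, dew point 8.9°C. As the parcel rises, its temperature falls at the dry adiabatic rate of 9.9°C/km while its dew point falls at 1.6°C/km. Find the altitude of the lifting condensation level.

T and T_d converge at 9.9 − 1.6 = 8.3°C per km
Height above start = (30.48 − 8.9) / 8.3 = 2.6 km
LCL altitude = 400 m + 2600 m = 3000 m

3 km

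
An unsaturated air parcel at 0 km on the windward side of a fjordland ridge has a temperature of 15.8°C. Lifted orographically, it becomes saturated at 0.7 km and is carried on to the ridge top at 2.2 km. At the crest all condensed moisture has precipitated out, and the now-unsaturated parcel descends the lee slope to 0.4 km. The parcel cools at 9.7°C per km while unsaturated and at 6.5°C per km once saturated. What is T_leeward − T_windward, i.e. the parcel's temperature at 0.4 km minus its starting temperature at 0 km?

+0.92°C

0–700 m, dry: Δz = 0.7 km ⇒ ΔT = -6.79°C; T = 9.01°C
700–2200 m, saturated: Δz = 1.5 km ⇒ ΔT = -9.75°C; T = -0.74°C
2200–400 m, dry descent: Δz = 1.8 km ⇒ ΔT = +17.46°C; T = 16.72°C
Net change vs windward start: 16.72 − 15.8 = +0.92°C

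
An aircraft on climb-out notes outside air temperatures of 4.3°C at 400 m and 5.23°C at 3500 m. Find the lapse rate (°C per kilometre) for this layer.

Γ = −ΔT/Δz = (4.3 − 5.23) / (3500 − 400) m
  = -0.93°C / 3.1 km = -0.3°C/km

-0.3°C/km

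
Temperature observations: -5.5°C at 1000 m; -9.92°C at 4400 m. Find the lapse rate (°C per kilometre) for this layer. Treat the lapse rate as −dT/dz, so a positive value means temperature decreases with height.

Γ = −ΔT/Δz = (-5.5 − (-9.92)) / (4400 − 1000) m
  = 4.42°C / 3.4 km = 1.3°C/km

1.3°C/km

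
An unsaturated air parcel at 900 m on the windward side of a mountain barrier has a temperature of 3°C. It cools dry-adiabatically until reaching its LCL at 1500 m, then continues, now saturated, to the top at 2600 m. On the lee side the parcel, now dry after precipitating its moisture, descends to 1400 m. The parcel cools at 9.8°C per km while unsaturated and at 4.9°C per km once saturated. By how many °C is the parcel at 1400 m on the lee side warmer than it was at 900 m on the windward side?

+0.49°C

900–1500 m, dry: Δz = 0.6 km ⇒ ΔT = -5.88°C; T = -2.88°C
1500–2600 m, saturated: Δz = 1.1 km ⇒ ΔT = -5.39°C; T = -8.27°C
2600–1400 m, dry descent: Δz = 1.2 km ⇒ ΔT = +11.76°C; T = 3.49°C
Net change vs windward start: 3.49 − 3 = +0.49°C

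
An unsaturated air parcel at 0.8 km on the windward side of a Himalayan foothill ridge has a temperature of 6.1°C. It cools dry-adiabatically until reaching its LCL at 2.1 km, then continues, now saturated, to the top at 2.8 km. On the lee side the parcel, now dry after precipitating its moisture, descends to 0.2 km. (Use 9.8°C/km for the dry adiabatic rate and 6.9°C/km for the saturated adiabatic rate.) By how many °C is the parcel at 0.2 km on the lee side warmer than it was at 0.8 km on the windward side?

Dry to 2100 m: -9.8 × 1.3 km = -12.74°C, so T = -6.64°C.
Saturated to 2800 m: -6.9 × 0.7 km = -4.83°C, so T = -11.47°C.
Dry descent to 200 m: +9.8 × 2.6 km = +25.48°C, so T = 14.01°C.
Net change vs windward start: 14.01 − 6.1 = +7.91°C

+7.91°C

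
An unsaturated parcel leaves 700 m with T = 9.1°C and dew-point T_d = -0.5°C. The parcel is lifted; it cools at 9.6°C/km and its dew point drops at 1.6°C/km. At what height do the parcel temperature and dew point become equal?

1900 m

T and T_d converge at 9.6 − 1.6 = 8°C per km
Height above start = (9.1 − (-0.5)) / 8 = 1.2 km
LCL altitude = 700 m + 1200 m = 1900 m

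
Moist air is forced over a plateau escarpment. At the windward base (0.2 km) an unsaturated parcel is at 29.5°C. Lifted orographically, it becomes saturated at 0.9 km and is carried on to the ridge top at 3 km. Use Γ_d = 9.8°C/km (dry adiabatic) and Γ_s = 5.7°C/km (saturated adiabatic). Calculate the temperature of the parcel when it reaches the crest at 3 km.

10.67°C

From 200 m to 900 m (dry): cools by 9.8 × 0.7 = 6.86°C, giving 22.64°C.
From 900 m to 3000 m (saturated): cools by 5.7 × 2.1 = 11.97°C, giving 10.67°C.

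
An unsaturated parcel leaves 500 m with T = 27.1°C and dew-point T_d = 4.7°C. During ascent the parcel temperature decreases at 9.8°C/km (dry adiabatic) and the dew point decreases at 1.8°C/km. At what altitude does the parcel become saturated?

T and T_d converge at 9.8 − 1.8 = 8°C per km
Height above start = (27.1 − 4.7) / 8 = 2.8 km
LCL altitude = 500 m + 2800 m = 3300 m

3300 m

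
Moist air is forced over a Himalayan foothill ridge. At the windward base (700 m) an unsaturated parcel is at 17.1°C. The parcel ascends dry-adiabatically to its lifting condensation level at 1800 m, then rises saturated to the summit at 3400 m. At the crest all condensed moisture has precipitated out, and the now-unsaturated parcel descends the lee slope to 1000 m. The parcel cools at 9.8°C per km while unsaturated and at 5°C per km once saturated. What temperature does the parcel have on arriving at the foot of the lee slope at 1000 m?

21.84°C

700 → 1800 m (dry, 9.8°C/km): ΔT = -9.8 × 1.1 = -10.78°C → T = 6.32°C
1800 → 3400 m (saturated, 5°C/km): ΔT = -5 × 1.6 = -8°C → T = -1.68°C
3400 → 1000 m (dry descent, 9.8°C/km): ΔT = +9.8 × 2.4 = +23.52°C → T = 21.84°C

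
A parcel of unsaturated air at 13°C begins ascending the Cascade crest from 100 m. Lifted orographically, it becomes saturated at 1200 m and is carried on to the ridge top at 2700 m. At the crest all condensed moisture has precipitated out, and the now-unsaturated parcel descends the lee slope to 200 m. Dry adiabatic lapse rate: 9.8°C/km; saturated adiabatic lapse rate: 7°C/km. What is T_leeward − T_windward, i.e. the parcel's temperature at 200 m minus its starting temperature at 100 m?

+3.22°C

100 → 1200 m (dry, 9.8°C/km): ΔT = -9.8 × 1.1 = -10.78°C → T = 2.22°C
1200 → 2700 m (saturated, 7°C/km): ΔT = -7 × 1.5 = -10.5°C → T = -8.28°C
2700 → 200 m (dry descent, 9.8°C/km): ΔT = +9.8 × 2.5 = +24.5°C → T = 16.22°C
Net change vs windward start: 16.22 − 13 = +3.22°C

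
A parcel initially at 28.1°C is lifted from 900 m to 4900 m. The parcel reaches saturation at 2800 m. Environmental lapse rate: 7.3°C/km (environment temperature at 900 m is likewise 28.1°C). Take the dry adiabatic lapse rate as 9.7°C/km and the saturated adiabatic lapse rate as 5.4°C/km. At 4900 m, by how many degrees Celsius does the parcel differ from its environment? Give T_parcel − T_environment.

-0.57°C (parcel cooler than environment)

Parcel:
  900–2800 m, dry: Δz = 1.9 km ⇒ ΔT = -18.43°C; T = 9.67°C
  2800–4900 m, saturated: Δz = 2.1 km ⇒ ΔT = -11.34°C; T = -1.67°C
Environment:
  900–4900 m, environment: Δz = 4 km ⇒ ΔT = -29.2°C; T = -1.1°C
T_parcel − T_env = -1.67 − (-1.1) = -0.57°C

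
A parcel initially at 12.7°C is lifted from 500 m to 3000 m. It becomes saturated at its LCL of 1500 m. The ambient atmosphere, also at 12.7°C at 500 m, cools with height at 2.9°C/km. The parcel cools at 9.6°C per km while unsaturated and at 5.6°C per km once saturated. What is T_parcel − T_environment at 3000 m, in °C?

Parcel:
  500 → 1500 m (dry, 9.6°C/km): ΔT = -9.6 × 1 = -9.6°C → T = 3.1°C
  1500 → 3000 m (saturated, 5.6°C/km): ΔT = -5.6 × 1.5 = -8.4°C → T = -5.3°C
Environment:
  500 → 3000 m (environment, 2.9°C/km): ΔT = -2.9 × 2.5 = -7.25°C → T = 5.45°C
T_parcel − T_env = -5.3 − 5.45 = -10.75°C

-10.75°C (parcel cooler than environment)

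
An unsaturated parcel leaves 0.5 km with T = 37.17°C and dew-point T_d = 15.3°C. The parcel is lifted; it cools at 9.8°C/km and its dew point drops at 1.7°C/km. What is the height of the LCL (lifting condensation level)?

3.2 km

T and T_d converge at 9.8 − 1.7 = 8.1°C per km
Height above start = (37.17 − 15.3) / 8.1 = 2.7 km
LCL altitude = 500 m + 2700 m = 3200 m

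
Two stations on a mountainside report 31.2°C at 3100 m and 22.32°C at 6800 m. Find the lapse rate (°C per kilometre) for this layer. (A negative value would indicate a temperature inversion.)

Γ = −ΔT/Δz = (31.2 − 22.32) / (6800 − 3100) m
  = 8.88°C / 3.7 km = 2.4°C/km

2.4°C/km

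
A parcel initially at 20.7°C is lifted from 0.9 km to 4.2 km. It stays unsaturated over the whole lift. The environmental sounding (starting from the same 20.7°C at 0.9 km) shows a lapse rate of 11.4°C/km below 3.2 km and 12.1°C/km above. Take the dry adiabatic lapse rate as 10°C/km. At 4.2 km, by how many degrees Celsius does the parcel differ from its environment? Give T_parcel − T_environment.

Parcel:
  900–4200 m, dry: Δz = 3.3 km ⇒ ΔT = -33°C; T = -12.3°C
Environment:
  900–3200 m, environment, lower layer: Δz = 2.3 km ⇒ ΔT = -26.22°C; T = -5.52°C
  3200–4200 m, environment, upper layer: Δz = 1 km ⇒ ΔT = -12.1°C; T = -17.62°C
T_parcel − T_env = -12.3 − (-17.62) = +5.32°C

+5.32°C (parcel warmer than environment)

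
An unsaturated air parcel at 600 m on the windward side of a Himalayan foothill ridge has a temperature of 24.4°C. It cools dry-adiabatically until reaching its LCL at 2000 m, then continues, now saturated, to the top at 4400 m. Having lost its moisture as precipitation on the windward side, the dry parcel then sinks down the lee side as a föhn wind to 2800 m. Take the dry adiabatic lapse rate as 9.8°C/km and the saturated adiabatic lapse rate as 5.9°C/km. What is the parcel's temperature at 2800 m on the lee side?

600 → 2000 m (dry, 9.8°C/km): ΔT = -9.8 × 1.4 = -13.72°C → T = 10.68°C
2000 → 4400 m (saturated, 5.9°C/km): ΔT = -5.9 × 2.4 = -14.16°C → T = -3.48°C
4400 → 2800 m (dry descent, 9.8°C/km): ΔT = +9.8 × 1.6 = +15.68°C → T = 12.2°C

12.2°C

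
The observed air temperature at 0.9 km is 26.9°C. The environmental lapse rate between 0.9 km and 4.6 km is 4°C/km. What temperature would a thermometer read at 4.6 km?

12.1°C

900–4600 m, environmental: Δz = 3.7 km ⇒ ΔT = -14.8°C; T = 12.1°C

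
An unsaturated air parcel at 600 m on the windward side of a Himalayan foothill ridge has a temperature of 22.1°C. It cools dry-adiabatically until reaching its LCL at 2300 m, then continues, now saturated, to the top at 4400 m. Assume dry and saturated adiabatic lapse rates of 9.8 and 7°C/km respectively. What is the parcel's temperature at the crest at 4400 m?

-9.26°C

600–2300 m, dry: Δz = 1.7 km ⇒ ΔT = -16.66°C; T = 5.44°C
2300–4400 m, saturated: Δz = 2.1 km ⇒ ΔT = -14.7°C; T = -9.26°C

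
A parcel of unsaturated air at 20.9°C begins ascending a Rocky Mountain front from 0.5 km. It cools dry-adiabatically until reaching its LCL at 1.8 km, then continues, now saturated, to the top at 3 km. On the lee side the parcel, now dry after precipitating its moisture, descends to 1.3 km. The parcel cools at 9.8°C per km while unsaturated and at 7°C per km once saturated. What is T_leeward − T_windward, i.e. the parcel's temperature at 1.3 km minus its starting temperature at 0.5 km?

From 500 m to 1800 m (dry): cools by 9.8 × 1.3 = 12.74°C, giving 8.16°C.
From 1800 m to 3000 m (saturated): cools by 7 × 1.2 = 8.4°C, giving -0.24°C.
From 3000 m to 1300 m (dry descent): warms by 9.8 × 1.7 = 16.66°C, giving 16.42°C.
Net change vs windward start: 16.42 − 20.9 = -4.48°C

-4.48°C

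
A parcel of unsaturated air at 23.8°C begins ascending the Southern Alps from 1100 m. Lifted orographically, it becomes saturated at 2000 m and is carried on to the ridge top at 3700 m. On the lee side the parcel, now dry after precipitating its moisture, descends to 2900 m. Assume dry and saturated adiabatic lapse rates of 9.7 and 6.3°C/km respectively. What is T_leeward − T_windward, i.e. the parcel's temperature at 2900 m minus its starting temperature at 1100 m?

-11.68°C

From 1100 m to 2000 m (dry): cools by 9.7 × 0.9 = 8.73°C, giving 15.07°C.
From 2000 m to 3700 m (saturated): cools by 6.3 × 1.7 = 10.71°C, giving 4.36°C.
From 3700 m to 2900 m (dry descent): warms by 9.7 × 0.8 = 7.76°C, giving 12.12°C.
Net change vs windward start: 12.12 − 23.8 = -11.68°C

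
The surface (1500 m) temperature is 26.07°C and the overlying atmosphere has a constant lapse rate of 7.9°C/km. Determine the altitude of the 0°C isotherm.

4800 m

Height above start = (26.07 − 0) / 7.9 = 3.3 km
Altitude = 1500 m + 3300 m = 4800 m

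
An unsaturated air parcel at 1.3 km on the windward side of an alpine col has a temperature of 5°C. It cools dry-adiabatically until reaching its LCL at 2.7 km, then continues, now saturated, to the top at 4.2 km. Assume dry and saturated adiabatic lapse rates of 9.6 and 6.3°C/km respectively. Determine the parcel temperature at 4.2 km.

-17.89°C

1300–2700 m, dry: Δz = 1.4 km ⇒ ΔT = -13.44°C; T = -8.44°C
2700–4200 m, saturated: Δz = 1.5 km ⇒ ΔT = -9.45°C; T = -17.89°C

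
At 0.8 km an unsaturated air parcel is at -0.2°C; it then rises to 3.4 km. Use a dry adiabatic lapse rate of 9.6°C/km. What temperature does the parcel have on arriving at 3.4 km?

-25.16°C

800 → 3400 m (dry adiabatic, 9.6°C/km): ΔT = -9.6 × 2.6 = -24.96°C → T = -25.16°C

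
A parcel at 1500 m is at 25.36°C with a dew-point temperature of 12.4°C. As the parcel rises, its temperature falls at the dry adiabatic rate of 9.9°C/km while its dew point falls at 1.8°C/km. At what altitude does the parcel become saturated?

T and T_d converge at 9.9 − 1.8 = 8.1°C per km
Height above start = (25.36 − 12.4) / 8.1 = 1.6 km
LCL altitude = 1500 m + 1600 m = 3100 m

3100 m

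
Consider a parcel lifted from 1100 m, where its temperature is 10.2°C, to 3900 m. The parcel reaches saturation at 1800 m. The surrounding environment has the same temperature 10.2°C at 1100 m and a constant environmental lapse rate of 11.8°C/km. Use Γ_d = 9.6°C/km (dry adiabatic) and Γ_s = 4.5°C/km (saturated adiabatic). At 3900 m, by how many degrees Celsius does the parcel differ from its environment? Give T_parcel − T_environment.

Parcel:
  1100–1800 m, dry: Δz = 0.7 km ⇒ ΔT = -6.72°C; T = 3.48°C
  1800–3900 m, saturated: Δz = 2.1 km ⇒ ΔT = -9.45°C; T = -5.97°C
Environment:
  1100–3900 m, environment: Δz = 2.8 km ⇒ ΔT = -33.04°C; T = -22.84°C
T_parcel − T_env = -5.97 − (-22.84) = +16.87°C

+16.87°C (parcel warmer than environment)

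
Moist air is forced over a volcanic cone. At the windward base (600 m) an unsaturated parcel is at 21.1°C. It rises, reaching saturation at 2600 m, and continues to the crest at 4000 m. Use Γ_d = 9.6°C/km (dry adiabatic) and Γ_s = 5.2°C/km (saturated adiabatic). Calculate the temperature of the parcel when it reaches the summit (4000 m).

600–2600 m, dry: Δz = 2 km ⇒ ΔT = -19.2°C; T = 1.9°C
2600–4000 m, saturated: Δz = 1.4 km ⇒ ΔT = -7.28°C; T = -5.38°C

-5.38°C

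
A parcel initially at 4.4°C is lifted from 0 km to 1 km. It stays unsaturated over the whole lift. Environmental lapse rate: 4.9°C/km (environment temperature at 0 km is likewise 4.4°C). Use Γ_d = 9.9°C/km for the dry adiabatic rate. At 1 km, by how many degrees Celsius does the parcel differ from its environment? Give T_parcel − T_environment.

Parcel:
  0 → 1000 m (dry, 9.9°C/km): ΔT = -9.9 × 1 = -9.9°C → T = -5.5°C
Environment:
  0 → 1000 m (environment, 4.9°C/km): ΔT = -4.9 × 1 = -4.9°C → T = -0.5°C
T_parcel − T_env = -5.5 − (-0.5) = -5°C

-5°C (parcel cooler than environment)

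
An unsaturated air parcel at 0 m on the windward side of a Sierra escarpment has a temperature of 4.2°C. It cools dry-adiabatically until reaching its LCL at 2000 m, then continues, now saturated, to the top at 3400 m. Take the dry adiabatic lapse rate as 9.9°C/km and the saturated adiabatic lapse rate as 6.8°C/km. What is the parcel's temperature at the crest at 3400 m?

-25.12°C

Dry to 2000 m: -9.9 × 2 km = -19.8°C, so T = -15.6°C.
Saturated to 3400 m: -6.8 × 1.4 km = -9.52°C, so T = -25.12°C.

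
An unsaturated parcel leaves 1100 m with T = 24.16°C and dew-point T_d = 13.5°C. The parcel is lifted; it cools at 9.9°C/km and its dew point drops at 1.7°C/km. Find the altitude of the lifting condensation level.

T and T_d converge at 9.9 − 1.7 = 8.2°C per km
Height above start = (24.16 − 13.5) / 8.2 = 1.3 km
LCL altitude = 1100 m + 1300 m = 2400 m

2400 m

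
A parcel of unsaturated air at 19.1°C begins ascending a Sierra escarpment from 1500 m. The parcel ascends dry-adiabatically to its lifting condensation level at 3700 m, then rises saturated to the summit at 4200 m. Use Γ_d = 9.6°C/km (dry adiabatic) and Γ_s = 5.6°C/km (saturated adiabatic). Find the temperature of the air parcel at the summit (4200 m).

From 1500 m to 3700 m (dry): cools by 9.6 × 2.2 = 21.12°C, giving -2.02°C.
From 3700 m to 4200 m (saturated): cools by 5.6 × 0.5 = 2.8°C, giving -4.82°C.

-4.82°C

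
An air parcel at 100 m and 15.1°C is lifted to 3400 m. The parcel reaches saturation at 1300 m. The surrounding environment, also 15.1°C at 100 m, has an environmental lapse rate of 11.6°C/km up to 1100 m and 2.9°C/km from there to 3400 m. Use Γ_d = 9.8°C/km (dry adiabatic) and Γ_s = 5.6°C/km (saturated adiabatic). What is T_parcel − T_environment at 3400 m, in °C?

Parcel:
  From 100 m to 1300 m (dry): cools by 9.8 × 1.2 = 11.76°C, giving 3.34°C.
  From 1300 m to 3400 m (saturated): cools by 5.6 × 2.1 = 11.76°C, giving -8.42°C.
Environment:
  From 100 m to 1100 m (environment, lower layer): cools by 11.6 × 1 = 11.6°C, giving 3.5°C.
  From 1100 m to 3400 m (environment, upper layer): cools by 2.9 × 2.3 = 6.67°C, giving -3.17°C.
T_parcel − T_env = -8.42 − (-3.17) = -5.25°C

-5.25°C (parcel cooler than environment)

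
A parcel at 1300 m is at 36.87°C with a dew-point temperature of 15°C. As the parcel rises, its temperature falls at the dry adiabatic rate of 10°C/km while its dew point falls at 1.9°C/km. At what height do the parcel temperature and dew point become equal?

T and T_d converge at 10 − 1.9 = 8.1°C per km
Height above start = (36.87 − 15) / 8.1 = 2.7 km
LCL altitude = 1300 m + 2700 m = 4000 m

4000 m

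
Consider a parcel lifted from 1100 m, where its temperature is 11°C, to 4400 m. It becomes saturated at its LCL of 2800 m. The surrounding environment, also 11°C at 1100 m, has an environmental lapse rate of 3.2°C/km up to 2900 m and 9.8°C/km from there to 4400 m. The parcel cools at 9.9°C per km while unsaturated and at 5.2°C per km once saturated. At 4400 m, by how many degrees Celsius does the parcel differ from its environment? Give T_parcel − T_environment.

-4.69°C (parcel cooler than environment)

Parcel:
  From 1100 m to 2800 m (dry): cools by 9.9 × 1.7 = 16.83°C, giving -5.83°C.
  From 2800 m to 4400 m (saturated): cools by 5.2 × 1.6 = 8.32°C, giving -14.15°C.
Environment:
  From 1100 m to 2900 m (environment, lower layer): cools by 3.2 × 1.8 = 5.76°C, giving 5.24°C.
  From 2900 m to 4400 m (environment, upper layer): cools by 9.8 × 1.5 = 14.7°C, giving -9.46°C.
T_parcel − T_env = -14.15 − (-9.46) = -4.69°C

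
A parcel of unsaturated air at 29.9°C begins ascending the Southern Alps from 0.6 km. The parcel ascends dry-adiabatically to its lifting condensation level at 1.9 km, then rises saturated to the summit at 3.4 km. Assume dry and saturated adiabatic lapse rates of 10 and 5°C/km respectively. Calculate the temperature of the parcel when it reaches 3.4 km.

9.4°C

Dry to 1900 m: -10 × 1.3 km = -13°C, so T = 16.9°C.
Saturated to 3400 m: -5 × 1.5 km = -7.5°C, so T = 9.4°C.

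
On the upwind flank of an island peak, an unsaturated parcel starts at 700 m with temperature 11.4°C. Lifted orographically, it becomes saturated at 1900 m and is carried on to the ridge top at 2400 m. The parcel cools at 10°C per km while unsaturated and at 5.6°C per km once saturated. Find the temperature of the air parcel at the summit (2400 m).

-3.4°C

700–1900 m, dry: Δz = 1.2 km ⇒ ΔT = -12°C; T = -0.6°C
1900–2400 m, saturated: Δz = 0.5 km ⇒ ΔT = -2.8°C; T = -3.4°C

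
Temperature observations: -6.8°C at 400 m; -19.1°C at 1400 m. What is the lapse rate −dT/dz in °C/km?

Γ = −ΔT/Δz = (-6.8 − (-19.1)) / (1400 − 400) m
  = 12.3°C / 1 km = 12.3°C/km

12.3°C/km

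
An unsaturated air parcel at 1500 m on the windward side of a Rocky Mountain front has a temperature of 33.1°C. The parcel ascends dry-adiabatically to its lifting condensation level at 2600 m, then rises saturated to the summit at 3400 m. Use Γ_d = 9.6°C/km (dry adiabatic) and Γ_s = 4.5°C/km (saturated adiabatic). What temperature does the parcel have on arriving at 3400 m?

From 1500 m to 2600 m (dry): cools by 9.6 × 1.1 = 10.56°C, giving 22.54°C.
From 2600 m to 3400 m (saturated): cools by 4.5 × 0.8 = 3.6°C, giving 18.94°C.

18.94°C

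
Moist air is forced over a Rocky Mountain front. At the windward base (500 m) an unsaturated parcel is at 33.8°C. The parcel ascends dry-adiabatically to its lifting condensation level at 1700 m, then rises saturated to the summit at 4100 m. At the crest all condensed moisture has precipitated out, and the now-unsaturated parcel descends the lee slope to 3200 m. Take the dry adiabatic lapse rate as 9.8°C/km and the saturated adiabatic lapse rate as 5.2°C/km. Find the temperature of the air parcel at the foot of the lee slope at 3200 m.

500 → 1700 m (dry, 9.8°C/km): ΔT = -9.8 × 1.2 = -11.76°C → T = 22.04°C
1700 → 4100 m (saturated, 5.2°C/km): ΔT = -5.2 × 2.4 = -12.48°C → T = 9.56°C
4100 → 3200 m (dry descent, 9.8°C/km): ΔT = +9.8 × 0.9 = +8.82°C → T = 18.38°C

18.38°C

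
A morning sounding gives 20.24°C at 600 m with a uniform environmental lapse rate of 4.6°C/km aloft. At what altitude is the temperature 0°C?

5000 m

Height above start = (20.24 − 0) / 4.6 = 4.4 km
Altitude = 600 m + 4400 m = 5000 m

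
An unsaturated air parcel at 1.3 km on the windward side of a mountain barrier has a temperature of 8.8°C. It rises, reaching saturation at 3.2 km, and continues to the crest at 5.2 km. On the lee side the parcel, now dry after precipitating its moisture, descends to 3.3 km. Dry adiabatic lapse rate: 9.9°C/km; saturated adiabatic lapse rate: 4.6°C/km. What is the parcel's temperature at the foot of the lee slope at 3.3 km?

-0.4°C

From 1300 m to 3200 m (dry): cools by 9.9 × 1.9 = 18.81°C, giving -10.01°C.
From 3200 m to 5200 m (saturated): cools by 4.6 × 2 = 9.2°C, giving -19.21°C.
From 5200 m to 3300 m (dry descent): warms by 9.9 × 1.9 = 18.81°C, giving -0.4°C.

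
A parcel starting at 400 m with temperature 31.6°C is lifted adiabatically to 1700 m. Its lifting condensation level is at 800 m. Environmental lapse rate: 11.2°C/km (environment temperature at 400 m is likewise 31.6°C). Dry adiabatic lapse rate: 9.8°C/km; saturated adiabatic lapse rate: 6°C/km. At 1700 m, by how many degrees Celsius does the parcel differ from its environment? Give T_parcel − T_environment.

+5.24°C (parcel warmer than environment)

Parcel:
  400–800 m, dry: Δz = 0.4 km ⇒ ΔT = -3.92°C; T = 27.68°C
  800–1700 m, saturated: Δz = 0.9 km ⇒ ΔT = -5.4°C; T = 22.28°C
Environment:
  400–1700 m, environment: Δz = 1.3 km ⇒ ΔT = -14.56°C; T = 17.04°C
T_parcel − T_env = 22.28 − 17.04 = +5.24°C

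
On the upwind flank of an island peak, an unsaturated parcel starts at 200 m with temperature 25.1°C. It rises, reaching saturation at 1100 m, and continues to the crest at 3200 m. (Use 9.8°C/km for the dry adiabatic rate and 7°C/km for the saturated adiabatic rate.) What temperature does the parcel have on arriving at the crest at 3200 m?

From 200 m to 1100 m (dry): cools by 9.8 × 0.9 = 8.82°C, giving 16.28°C.
From 1100 m to 3200 m (saturated): cools by 7 × 2.1 = 14.7°C, giving 1.58°C.

1.58°C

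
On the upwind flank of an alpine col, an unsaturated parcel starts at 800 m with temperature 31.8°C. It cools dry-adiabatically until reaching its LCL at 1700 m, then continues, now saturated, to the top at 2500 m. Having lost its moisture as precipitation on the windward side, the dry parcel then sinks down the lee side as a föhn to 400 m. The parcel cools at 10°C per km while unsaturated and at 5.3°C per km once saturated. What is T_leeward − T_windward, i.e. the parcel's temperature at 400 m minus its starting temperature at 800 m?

800–1700 m, dry: Δz = 0.9 km ⇒ ΔT = -9°C; T = 22.8°C
1700–2500 m, saturated: Δz = 0.8 km ⇒ ΔT = -4.24°C; T = 18.56°C
2500–400 m, dry descent: Δz = 2.1 km ⇒ ΔT = +21°C; T = 39.56°C
Net change vs windward start: 39.56 − 31.8 = +7.76°C

+7.76°C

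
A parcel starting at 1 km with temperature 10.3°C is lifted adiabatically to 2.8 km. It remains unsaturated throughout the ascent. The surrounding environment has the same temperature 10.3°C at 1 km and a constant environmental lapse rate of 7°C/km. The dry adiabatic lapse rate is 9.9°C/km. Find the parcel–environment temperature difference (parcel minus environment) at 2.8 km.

-5.22°C (parcel cooler than environment)

Parcel:
  From 1000 m to 2800 m (dry): cools by 9.9 × 1.8 = 17.82°C, giving -7.52°C.
Environment:
  From 1000 m to 2800 m (environment): cools by 7 × 1.8 = 12.6°C, giving -2.3°C.
T_parcel − T_env = -7.52 − (-2.3) = -5.22°C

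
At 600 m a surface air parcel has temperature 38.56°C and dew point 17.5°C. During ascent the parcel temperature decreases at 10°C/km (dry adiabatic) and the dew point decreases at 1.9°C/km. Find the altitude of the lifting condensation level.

T and T_d converge at 10 − 1.9 = 8.1°C per km
Height above start = (38.56 − 17.5) / 8.1 = 2.6 km
LCL altitude = 600 m + 2600 m = 3200 m

3200 m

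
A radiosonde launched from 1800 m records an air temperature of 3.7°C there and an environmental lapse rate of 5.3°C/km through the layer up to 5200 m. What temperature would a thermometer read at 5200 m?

-14.32°C

From 1800 m to 5200 m (environmental): cools by 5.3 × 3.4 = 18.02°C, giving -14.32°C.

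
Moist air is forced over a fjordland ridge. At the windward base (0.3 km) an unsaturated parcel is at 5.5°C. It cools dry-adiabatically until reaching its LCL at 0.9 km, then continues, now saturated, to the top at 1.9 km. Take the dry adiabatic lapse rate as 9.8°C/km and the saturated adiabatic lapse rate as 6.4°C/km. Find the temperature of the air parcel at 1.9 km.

300 → 900 m (dry, 9.8°C/km): ΔT = -9.8 × 0.6 = -5.88°C → T = -0.38°C
900 → 1900 m (saturated, 6.4°C/km): ΔT = -6.4 × 1 = -6.4°C → T = -6.78°C

-6.78°C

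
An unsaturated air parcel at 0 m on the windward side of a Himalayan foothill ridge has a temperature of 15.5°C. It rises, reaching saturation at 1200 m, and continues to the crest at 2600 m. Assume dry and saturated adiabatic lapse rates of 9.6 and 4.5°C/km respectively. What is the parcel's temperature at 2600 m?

From 0 m to 1200 m (dry): cools by 9.6 × 1.2 = 11.52°C, giving 3.98°C.
From 1200 m to 2600 m (saturated): cools by 4.5 × 1.4 = 6.3°C, giving -2.32°C.

-2.32°C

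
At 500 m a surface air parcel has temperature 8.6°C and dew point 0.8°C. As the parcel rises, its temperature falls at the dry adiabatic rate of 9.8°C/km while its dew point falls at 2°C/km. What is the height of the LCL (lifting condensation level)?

T and T_d converge at 9.8 − 2 = 7.8°C per km
Height above start = (8.6 − 0.8) / 7.8 = 1 km
LCL altitude = 500 m + 1000 m = 1500 m

1500 m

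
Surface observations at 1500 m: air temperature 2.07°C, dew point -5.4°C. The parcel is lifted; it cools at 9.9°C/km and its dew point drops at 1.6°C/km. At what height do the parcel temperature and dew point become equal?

T and T_d converge at 9.9 − 1.6 = 8.3°C per km
Height above start = (2.07 − (-5.4)) / 8.3 = 0.9 km
LCL altitude = 1500 m + 900 m = 2400 m

2400 m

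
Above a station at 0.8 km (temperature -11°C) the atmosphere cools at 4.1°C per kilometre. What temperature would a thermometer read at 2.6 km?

-18.38°C

800–2600 m, environmental: Δz = 1.8 km ⇒ ΔT = -7.38°C; T = -18.38°C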